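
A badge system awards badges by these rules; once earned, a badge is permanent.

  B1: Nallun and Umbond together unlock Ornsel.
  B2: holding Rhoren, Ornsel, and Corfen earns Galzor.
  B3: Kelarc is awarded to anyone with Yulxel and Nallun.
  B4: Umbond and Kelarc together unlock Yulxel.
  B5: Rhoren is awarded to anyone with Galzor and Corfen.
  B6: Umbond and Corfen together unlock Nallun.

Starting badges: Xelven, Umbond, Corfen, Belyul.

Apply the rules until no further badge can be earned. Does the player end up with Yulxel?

No

Yulxel would need Umbond and Kelarc (B4), but Kelarc is never earned.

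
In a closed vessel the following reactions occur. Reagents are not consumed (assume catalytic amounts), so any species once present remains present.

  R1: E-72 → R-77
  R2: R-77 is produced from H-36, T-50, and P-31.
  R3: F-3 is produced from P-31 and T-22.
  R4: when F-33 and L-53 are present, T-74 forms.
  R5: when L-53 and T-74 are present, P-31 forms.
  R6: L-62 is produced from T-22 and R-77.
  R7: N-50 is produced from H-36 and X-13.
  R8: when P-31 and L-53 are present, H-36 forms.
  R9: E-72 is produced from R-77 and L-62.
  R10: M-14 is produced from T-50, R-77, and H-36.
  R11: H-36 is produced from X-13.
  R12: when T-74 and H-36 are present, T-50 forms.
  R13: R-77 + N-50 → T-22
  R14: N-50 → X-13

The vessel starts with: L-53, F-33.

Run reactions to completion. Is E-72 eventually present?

No

E-72 would need R-77 and L-62 (R9), but L-62 never forms.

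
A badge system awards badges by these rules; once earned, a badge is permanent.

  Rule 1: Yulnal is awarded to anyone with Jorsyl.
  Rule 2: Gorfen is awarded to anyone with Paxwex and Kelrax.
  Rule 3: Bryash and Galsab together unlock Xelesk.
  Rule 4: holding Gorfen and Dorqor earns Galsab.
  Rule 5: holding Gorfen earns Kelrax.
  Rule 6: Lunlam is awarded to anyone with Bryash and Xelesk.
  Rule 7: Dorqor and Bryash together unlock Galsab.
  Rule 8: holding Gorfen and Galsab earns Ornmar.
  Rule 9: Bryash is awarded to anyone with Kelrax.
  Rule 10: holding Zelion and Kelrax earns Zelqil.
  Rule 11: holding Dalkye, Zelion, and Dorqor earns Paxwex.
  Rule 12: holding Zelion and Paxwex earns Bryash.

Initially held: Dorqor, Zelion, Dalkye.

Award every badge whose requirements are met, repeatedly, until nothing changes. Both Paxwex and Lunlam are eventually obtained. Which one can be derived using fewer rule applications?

Paxwex: With Dalkye, Zelion, and Dorqor, Paxwex is earned (Rule 11). [1 rule application]
Lunlam: With Dalkye, Zelion, and Dorqor, Paxwex is earned (Rule 11). With Zelion and Paxwex, Bryash is earned (Rule 12). With Dorqor and Bryash, Galsab is earned (Rule 7). With Bryash and Galsab, Xelesk is earned (Rule 3). With Bryash and Xelesk, Lunlam is earned (Rule 6). [5 rule applications]
Paxwex needs fewer.

Paxwex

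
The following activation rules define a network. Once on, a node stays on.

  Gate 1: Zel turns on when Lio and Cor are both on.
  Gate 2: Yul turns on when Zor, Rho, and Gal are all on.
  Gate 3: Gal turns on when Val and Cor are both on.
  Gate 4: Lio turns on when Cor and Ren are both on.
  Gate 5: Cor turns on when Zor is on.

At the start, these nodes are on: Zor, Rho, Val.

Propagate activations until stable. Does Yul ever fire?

Yes

Gate 5: Zor on → Cor on.
Val and Cor are on, so Gal turns on (Gate 3).
Gate 2: Zor, Rho, and Gal on → Yul on.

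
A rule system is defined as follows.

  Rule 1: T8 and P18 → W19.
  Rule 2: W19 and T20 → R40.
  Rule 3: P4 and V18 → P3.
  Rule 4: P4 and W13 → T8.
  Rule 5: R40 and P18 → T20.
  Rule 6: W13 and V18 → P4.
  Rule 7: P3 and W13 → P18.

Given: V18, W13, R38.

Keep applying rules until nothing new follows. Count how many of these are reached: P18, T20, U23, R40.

1

W13 and V18 hold, so P4 follows (Rule 6).
From P4 and V18, Rule 3 gives P3.
From P3 and W13, Rule 7 gives P18.
P18: reached.
T20 would need R40 and P18 (Rule 5), but R40 is never established.
No rule produces U23, and it is not given.
R40 would need W19 and T20 (Rule 2), but T20 is never established.
Reached: P18 — 1 of the 4.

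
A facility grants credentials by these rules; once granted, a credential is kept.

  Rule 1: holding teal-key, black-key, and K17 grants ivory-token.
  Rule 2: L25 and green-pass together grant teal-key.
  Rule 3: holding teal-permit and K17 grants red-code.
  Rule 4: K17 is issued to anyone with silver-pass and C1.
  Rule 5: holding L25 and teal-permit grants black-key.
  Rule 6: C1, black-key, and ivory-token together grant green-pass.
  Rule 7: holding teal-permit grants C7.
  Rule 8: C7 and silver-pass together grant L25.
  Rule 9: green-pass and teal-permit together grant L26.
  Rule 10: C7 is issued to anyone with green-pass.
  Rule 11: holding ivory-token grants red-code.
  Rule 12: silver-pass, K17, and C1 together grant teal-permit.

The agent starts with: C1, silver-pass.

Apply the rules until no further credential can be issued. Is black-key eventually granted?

Holding silver-pass and C1 grants K17 (Rule 4).
Holding silver-pass, K17, and C1 grants teal-permit (Rule 12).
Holding teal-permit grants C7 (Rule 7).
Holding C7 and silver-pass grants L25 (Rule 8).
Holding L25 and teal-permit grants black-key (Rule 5).

Yes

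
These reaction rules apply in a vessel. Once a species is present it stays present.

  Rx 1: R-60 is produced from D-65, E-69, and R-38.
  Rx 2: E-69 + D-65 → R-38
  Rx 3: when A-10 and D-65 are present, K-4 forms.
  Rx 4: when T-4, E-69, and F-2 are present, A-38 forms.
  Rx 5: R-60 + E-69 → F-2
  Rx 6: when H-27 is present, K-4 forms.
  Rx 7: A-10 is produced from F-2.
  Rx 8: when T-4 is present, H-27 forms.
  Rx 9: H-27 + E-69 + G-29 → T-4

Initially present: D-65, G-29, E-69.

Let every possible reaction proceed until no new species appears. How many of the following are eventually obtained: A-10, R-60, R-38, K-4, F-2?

5

E-69 and D-65 present → R-38 forms (Rx 2).
D-65, E-69, and R-38 present → R-60 forms (Rx 1).
R-60 and E-69 present → F-2 forms (Rx 5).
F-2 present → A-10 forms (Rx 7).
A-10 and D-65 present → K-4 forms (Rx 3).
A-10: reached.
R-60: reached.
R-38: reached.
K-4: reached.
F-2: reached.
All 5 are reached.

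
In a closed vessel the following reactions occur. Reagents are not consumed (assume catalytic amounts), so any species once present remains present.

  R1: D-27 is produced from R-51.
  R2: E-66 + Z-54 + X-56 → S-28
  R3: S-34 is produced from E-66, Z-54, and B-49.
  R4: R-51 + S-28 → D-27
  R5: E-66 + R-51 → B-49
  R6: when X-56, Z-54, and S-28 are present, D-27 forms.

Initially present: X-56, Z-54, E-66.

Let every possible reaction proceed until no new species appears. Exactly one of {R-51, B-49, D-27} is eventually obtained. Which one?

E-66, Z-54, and X-56 present → S-28 forms (R2).
X-56, Z-54, and S-28 present → D-27 forms (R6).
No rule produces R-51, and it is not given. B-49 would need E-66 and R-51 (R5), but R-51 never forms.

D-27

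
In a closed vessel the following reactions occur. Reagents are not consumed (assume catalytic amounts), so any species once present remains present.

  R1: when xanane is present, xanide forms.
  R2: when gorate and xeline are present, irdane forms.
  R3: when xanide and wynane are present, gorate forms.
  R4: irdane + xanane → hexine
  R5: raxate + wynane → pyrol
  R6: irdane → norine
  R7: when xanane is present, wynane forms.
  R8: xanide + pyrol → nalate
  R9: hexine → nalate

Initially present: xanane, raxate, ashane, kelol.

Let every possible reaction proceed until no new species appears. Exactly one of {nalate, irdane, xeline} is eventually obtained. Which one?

nalate

xanane present → wynane forms (R7).
xanane present → xanide forms (R1).
raxate and wynane present → pyrol forms (R5).
xanide and pyrol present → nalate forms (R8).
No rule produces xeline, and it is not given. irdane would need gorate and xeline (R2), but xeline never forms.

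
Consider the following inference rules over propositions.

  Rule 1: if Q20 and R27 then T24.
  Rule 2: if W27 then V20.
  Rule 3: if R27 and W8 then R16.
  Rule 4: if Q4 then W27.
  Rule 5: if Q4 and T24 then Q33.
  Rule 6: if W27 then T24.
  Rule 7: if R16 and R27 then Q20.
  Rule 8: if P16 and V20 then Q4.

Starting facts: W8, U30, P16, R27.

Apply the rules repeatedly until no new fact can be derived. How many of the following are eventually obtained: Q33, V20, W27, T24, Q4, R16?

R27 and W8 hold, so R16 follows (Rule 3).
From R16 and R27, Rule 7 gives Q20.
From Q20 and R27, Rule 1 gives T24.
Q33 would need Q4 and T24 (Rule 5), but Q4 is never established.
V20 would need W27 (Rule 2), but W27 is never established.
W27 would need Q4 (Rule 4), but Q4 is never established.
T24: reached.
Q4 would need P16 and V20 (Rule 8), but V20 is never established.
R16: reached.
Reached: T24 and R16 — 2 of the 6.

2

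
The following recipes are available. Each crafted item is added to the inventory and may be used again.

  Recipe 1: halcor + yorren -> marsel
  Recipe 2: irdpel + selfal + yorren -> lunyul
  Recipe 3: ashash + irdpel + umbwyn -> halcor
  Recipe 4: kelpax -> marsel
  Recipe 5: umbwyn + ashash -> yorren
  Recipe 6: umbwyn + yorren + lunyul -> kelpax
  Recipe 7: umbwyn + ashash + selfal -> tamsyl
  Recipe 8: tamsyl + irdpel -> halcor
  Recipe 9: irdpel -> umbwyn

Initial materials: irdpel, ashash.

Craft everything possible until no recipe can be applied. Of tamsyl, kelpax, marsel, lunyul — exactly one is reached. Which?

irdpel -> umbwyn (Recipe 9).
Using Recipe 5, umbwyn and ashash make yorren.
Using Recipe 3, ashash, irdpel, and umbwyn make halcor.
Using Recipe 1, halcor and yorren make marsel.
kelpax would need umbwyn, yorren, and lunyul (Recipe 6), but lunyul is never obtained. lunyul would need irdpel, selfal, and yorren (Recipe 2), but selfal is never obtained. tamsyl would need umbwyn, ashash, and selfal (Recipe 7), but selfal is never obtained.

marsel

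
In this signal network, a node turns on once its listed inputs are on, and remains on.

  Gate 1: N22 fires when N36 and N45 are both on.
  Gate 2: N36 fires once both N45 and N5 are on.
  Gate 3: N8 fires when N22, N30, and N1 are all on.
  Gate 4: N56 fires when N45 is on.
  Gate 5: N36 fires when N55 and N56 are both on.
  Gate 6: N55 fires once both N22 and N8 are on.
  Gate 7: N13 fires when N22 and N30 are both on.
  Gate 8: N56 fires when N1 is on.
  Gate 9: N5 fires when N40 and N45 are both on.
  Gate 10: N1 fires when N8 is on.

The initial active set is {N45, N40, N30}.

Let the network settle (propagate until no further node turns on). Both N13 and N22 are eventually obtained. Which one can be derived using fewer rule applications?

N22: Gate 9: N40 and N45 on → N5 on. N45 and N5 are on, so N36 fires (Gate 2). N36 and N45 are on, so N22 fires (Gate 1). [3 rule applications]
N13: N40 and N45 are on, so N5 fires (Gate 9). N45 and N5 are on, so N36 fires (Gate 2). Gate 1: N36 and N45 on → N22 on. Gate 7: N22 and N30 on → N13 on. [4 rule applications]
N22 needs fewer.

N22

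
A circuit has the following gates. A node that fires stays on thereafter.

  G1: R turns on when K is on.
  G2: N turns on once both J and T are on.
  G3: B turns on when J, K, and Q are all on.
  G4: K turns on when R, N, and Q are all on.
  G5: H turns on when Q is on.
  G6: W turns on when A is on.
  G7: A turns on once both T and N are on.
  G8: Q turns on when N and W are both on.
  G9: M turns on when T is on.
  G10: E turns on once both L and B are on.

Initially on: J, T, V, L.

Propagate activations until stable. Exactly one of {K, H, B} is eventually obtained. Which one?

J and T are on, so N turns on (G2).
G7: T and N on → A on.
G6: A on → W on.
G8: N and W on → Q on.
G5: Q on → H on.
K would need R, N, and Q (G4), but R never turns on. B would need J, K, and Q (G3), but K never turns on.

H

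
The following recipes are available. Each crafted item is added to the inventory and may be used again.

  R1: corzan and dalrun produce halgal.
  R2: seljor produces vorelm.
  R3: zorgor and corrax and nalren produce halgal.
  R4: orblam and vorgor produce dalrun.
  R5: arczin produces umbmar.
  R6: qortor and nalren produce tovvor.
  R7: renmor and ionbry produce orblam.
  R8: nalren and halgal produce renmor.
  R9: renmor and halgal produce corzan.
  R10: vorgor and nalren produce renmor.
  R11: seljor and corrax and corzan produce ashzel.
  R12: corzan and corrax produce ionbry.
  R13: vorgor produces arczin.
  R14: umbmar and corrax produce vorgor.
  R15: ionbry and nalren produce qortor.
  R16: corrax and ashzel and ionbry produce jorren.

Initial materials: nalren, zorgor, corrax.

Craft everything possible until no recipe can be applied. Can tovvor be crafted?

Yes

zorgor and corrax and nalren → halgal (R3).
nalren and halgal → renmor (R8).
renmor and halgal → corzan (R9).
Using R12, corzan and corrax make ionbry.
ionbry and nalren → qortor (R15).
qortor and nalren → tovvor (R6).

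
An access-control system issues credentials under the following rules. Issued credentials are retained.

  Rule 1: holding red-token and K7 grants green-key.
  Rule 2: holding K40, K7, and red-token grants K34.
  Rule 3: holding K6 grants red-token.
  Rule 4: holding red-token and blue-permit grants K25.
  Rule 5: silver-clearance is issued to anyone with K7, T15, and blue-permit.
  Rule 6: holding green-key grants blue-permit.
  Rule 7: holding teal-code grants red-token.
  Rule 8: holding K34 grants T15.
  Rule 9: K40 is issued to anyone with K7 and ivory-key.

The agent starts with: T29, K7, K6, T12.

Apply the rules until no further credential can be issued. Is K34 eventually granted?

No

K34 would need K40, K7, and red-token (Rule 2), but K40 is never granted.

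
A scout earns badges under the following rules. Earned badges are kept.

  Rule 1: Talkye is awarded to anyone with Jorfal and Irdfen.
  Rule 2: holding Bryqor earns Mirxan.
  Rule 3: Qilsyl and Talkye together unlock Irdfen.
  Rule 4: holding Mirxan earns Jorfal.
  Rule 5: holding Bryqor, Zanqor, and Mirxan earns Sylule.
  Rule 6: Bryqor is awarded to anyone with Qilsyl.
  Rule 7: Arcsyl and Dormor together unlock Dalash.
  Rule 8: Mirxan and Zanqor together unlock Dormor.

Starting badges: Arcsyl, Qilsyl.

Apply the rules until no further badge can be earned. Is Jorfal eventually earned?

Yes

With Qilsyl, Bryqor is earned (Rule 6).
With Bryqor, Mirxan is earned (Rule 2).
With Mirxan, Jorfal is earned (Rule 4).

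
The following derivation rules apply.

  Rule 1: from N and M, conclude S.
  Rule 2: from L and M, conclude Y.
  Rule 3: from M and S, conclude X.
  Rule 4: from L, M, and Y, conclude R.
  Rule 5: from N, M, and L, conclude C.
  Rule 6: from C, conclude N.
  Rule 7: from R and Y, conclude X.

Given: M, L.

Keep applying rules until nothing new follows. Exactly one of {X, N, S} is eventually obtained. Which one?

X

L and M hold, so Y follows (Rule 2).
L, M, and Y hold, so R follows (Rule 4).
R and Y hold, so X follows (Rule 7).
N would need C (Rule 6), but C is never established. S would need N and M (Rule 1), but N is never established.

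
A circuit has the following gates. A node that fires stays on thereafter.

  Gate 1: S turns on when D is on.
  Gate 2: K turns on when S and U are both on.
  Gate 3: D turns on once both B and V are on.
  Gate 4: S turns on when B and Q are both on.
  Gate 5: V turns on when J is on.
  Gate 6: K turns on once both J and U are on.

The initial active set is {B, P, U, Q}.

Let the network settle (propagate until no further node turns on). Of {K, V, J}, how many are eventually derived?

Gate 4: B and Q on → S on.
S and U are on, so K turns on (Gate 2).
K: reached.
V would need J (Gate 5), but J never turns on.
No rule produces J, and it is not given.
Reached: K — 1 of the 3.

1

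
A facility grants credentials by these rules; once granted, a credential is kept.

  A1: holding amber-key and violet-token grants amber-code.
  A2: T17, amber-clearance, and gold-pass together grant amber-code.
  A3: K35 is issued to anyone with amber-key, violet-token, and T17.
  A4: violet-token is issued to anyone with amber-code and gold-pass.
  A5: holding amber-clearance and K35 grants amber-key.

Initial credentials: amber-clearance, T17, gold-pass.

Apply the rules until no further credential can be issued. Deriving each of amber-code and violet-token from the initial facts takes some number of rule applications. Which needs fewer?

amber-code

amber-code: Holding T17, amber-clearance, and gold-pass grants amber-code (A2). [1 rule application]
violet-token: Holding T17, amber-clearance, and gold-pass grants amber-code (A2). Holding amber-code and gold-pass grants violet-token (A4). [2 rule applications]
amber-code needs fewer.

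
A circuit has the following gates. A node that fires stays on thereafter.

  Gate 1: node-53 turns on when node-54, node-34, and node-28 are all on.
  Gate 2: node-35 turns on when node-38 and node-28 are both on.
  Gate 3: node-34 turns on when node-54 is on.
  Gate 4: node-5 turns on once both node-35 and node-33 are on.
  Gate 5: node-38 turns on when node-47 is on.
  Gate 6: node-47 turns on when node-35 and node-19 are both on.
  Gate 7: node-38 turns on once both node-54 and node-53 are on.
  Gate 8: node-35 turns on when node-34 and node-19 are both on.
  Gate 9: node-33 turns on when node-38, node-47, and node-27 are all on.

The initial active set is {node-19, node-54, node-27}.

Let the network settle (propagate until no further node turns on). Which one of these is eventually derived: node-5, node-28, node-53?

node-5

node-54 is on, so node-34 turns on (Gate 3).
Gate 8: node-34 and node-19 on → node-35 on.
node-35 and node-19 are on, so node-47 turns on (Gate 6).
node-47 is on, so node-38 turns on (Gate 5).
Gate 9: node-38, node-47, and node-27 on → node-33 on.
node-35 and node-33 are on, so node-5 turns on (Gate 4).
node-53 would need node-54, node-34, and node-28 (Gate 1), but node-28 never turns on. No rule produces node-28, and it is not given.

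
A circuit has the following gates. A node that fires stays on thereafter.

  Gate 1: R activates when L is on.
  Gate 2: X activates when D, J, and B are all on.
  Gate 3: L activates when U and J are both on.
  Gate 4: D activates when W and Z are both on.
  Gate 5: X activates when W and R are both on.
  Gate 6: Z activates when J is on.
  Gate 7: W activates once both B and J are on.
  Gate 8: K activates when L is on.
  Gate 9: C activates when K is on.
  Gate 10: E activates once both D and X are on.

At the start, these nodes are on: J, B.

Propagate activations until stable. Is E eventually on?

Yes

B and J are on, so W activates (Gate 7).
Gate 6: J on → Z on.
Gate 4: W and Z on → D on.
Gate 2: D, J, and B on → X on.
D and X are on, so E activates (Gate 10).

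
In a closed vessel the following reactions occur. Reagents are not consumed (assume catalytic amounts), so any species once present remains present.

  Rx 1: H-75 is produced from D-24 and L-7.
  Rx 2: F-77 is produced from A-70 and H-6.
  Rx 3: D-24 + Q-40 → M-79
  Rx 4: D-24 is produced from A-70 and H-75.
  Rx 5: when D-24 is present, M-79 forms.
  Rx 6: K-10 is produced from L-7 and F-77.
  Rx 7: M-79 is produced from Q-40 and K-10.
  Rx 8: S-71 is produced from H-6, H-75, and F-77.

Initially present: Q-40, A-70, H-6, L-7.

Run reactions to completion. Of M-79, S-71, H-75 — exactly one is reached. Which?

A-70 and H-6 present → F-77 forms (Rx 2).
L-7 and F-77 present → K-10 forms (Rx 6).
Q-40 and K-10 present → M-79 forms (Rx 7).
S-71 would need H-6, H-75, and F-77 (Rx 8), but H-75 never forms. H-75 would need D-24 and L-7 (Rx 1), but D-24 never forms.

M-79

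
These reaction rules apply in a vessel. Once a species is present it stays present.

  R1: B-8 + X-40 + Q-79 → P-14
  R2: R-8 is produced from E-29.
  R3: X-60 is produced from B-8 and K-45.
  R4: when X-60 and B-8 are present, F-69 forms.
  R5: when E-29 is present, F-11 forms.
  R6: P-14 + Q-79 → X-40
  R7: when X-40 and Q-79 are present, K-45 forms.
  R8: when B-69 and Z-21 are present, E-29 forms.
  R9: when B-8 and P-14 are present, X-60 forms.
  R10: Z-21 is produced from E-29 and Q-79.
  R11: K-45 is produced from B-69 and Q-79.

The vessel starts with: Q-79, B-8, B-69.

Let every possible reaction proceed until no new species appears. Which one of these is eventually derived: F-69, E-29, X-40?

F-69

B-69 and Q-79 present → K-45 forms (R11).
B-8 and K-45 present → X-60 forms (R3).
X-60 and B-8 present → F-69 forms (R4).
E-29 would need B-69 and Z-21 (R8), but Z-21 never forms. X-40 would need P-14 and Q-79 (R6), but P-14 never forms.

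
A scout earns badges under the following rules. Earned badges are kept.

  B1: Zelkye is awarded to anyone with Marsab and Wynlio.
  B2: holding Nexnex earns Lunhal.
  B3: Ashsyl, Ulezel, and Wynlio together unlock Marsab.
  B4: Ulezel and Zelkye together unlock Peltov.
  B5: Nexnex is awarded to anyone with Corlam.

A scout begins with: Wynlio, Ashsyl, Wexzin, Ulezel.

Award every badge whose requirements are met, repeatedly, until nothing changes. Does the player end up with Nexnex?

No

Nexnex would need Corlam (B5), but Corlam is never earned.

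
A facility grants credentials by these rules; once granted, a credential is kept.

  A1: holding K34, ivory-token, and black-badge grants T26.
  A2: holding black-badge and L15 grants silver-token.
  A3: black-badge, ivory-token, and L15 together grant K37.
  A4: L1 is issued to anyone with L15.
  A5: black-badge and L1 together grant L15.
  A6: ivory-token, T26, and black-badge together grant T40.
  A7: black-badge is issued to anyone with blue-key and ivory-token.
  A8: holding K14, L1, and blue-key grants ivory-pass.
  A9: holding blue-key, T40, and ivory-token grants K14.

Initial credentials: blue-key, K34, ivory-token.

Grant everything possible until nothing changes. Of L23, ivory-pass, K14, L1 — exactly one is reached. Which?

K14

Holding blue-key and ivory-token grants black-badge (A7).
Holding K34, ivory-token, and black-badge grants T26 (A1).
Holding ivory-token, T26, and black-badge grants T40 (A6).
Holding blue-key, T40, and ivory-token grants K14 (A9).
No rule produces L23, and it is not given. ivory-pass would need K14, L1, and blue-key (A8), but L1 is never granted. L1 would need L15 (A4), but L15 is never granted.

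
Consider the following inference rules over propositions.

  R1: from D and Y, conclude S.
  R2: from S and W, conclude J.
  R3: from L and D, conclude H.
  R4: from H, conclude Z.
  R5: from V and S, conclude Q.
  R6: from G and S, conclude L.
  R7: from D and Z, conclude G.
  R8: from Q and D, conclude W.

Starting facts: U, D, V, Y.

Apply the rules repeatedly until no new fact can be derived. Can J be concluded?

D and Y hold, so S follows (R1).
From V and S, R5 gives Q.
Q and D hold, so W follows (R8).
S and W hold, so J follows (R2).

Yes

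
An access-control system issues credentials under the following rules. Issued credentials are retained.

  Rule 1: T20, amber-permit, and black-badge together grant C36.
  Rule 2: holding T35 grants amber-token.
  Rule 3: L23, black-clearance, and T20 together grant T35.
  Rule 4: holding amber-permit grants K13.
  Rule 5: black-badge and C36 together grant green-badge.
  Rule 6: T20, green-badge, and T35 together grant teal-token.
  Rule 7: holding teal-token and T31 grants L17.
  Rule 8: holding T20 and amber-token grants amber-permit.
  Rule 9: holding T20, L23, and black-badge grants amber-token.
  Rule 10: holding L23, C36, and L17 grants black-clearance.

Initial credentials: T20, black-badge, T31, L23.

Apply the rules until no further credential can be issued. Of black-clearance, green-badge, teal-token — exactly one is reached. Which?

Holding T20, L23, and black-badge grants amber-token (Rule 9).
Holding T20 and amber-token grants amber-permit (Rule 8).
Holding T20, amber-permit, and black-badge grants C36 (Rule 1).
Holding black-badge and C36 grants green-badge (Rule 5).
black-clearance would need L23, C36, and L17 (Rule 10), but L17 is never granted. teal-token would need T20, green-badge, and T35 (Rule 6), but T35 is never granted.

green-badge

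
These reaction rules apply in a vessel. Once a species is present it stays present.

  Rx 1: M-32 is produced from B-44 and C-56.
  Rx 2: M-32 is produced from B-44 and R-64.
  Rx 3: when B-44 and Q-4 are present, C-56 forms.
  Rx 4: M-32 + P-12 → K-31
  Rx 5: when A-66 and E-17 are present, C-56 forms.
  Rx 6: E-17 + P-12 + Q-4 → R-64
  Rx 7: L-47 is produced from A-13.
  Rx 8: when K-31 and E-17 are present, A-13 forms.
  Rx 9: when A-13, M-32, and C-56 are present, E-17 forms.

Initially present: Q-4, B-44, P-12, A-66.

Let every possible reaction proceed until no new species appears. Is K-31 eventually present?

Yes

B-44 and Q-4 present → C-56 forms (Rx 3).
B-44 and C-56 present → M-32 forms (Rx 1).
M-32 and P-12 present → K-31 forms (Rx 4).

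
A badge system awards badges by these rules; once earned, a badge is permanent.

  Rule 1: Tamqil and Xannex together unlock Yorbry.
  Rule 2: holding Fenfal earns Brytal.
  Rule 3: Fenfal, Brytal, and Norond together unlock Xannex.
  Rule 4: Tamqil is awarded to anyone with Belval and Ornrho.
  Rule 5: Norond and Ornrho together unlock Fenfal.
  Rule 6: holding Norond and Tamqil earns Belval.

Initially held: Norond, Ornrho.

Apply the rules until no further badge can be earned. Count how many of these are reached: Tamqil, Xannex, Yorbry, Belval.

With Norond and Ornrho, Fenfal is earned (Rule 5).
With Fenfal, Brytal is earned (Rule 2).
With Fenfal, Brytal, and Norond, Xannex is earned (Rule 3).
Tamqil would need Belval and Ornrho (Rule 4), but Belval is never earned.
Xannex: reached.
Yorbry would need Tamqil and Xannex (Rule 1), but Tamqil is never earned.
Belval would need Norond and Tamqil (Rule 6), but Tamqil is never earned.
Reached: Xannex — 1 of the 4.

1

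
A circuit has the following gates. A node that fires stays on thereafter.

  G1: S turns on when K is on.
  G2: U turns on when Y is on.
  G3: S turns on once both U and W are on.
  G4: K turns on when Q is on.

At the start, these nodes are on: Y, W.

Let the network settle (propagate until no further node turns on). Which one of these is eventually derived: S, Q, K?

G2: Y on → U on.
G3: U and W on → S on.
No rule produces Q, and it is not given. K would need Q (G4), but Q never turns on.

S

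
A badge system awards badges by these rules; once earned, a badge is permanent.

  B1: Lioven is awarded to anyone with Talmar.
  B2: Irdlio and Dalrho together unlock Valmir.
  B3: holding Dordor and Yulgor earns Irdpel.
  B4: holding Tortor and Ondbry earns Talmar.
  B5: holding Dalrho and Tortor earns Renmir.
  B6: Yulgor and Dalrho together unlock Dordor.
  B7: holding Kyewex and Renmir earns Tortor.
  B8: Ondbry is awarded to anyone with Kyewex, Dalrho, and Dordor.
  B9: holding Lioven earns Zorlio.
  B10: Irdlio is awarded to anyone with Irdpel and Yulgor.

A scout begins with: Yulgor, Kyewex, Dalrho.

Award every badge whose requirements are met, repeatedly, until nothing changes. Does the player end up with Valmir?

With Yulgor and Dalrho, Dordor is earned (B6).
With Dordor and Yulgor, Irdpel is earned (B3).
With Irdpel and Yulgor, Irdlio is earned (B10).
With Irdlio and Dalrho, Valmir is earned (B2).

Yes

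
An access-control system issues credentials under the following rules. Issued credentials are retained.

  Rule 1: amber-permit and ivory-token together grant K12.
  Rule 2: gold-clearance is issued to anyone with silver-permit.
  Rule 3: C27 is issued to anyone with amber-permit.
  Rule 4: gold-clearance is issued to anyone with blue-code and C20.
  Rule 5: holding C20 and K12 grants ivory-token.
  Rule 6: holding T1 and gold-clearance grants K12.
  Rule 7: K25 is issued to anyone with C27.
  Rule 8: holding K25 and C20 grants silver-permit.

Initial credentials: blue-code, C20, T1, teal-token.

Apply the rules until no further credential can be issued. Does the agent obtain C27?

C27 would need amber-permit (Rule 3), but amber-permit is never granted.

No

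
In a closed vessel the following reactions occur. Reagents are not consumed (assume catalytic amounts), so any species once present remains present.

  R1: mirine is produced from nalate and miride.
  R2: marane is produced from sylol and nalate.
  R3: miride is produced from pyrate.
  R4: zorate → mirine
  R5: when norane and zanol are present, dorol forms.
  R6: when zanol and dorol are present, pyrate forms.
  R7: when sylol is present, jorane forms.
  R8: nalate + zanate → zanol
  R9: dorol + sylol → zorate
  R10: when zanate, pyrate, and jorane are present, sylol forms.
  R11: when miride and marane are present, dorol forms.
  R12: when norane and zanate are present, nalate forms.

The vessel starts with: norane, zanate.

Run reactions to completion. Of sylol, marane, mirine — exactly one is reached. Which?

mirine

norane and zanate present → nalate forms (R12).
nalate and zanate present → zanol forms (R8).
norane and zanol present → dorol forms (R5).
zanol and dorol present → pyrate forms (R6).
pyrate present → miride forms (R3).
nalate and miride present → mirine forms (R1).
marane would need sylol and nalate (R2), but sylol never forms. sylol would need zanate, pyrate, and jorane (R10), but jorane never forms.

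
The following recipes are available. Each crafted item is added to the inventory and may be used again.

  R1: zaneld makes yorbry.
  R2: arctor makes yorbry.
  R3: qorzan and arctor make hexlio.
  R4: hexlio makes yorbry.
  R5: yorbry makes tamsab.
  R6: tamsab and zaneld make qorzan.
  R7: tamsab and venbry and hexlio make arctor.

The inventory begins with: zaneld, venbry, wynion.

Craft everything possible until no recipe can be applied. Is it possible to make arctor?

arctor would need tamsab, venbry, and hexlio (R7), but hexlio is never obtained.

No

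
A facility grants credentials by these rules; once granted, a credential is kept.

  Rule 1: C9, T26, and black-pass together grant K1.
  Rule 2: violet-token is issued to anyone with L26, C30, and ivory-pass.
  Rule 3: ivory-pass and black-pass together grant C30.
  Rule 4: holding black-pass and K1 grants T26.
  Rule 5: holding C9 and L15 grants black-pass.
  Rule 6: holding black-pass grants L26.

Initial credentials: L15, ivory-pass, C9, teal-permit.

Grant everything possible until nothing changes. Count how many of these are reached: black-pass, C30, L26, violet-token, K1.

4

Holding C9 and L15 grants black-pass (Rule 5).
Holding black-pass grants L26 (Rule 6).
Holding ivory-pass and black-pass grants C30 (Rule 3).
Holding L26, C30, and ivory-pass grants violet-token (Rule 2).
black-pass: reached.
C30: reached.
L26: reached.
violet-token: reached.
K1 would need C9, T26, and black-pass (Rule 1), but T26 is never granted.
Reached: black-pass, C30, L26, and violet-token — 4 of the 5.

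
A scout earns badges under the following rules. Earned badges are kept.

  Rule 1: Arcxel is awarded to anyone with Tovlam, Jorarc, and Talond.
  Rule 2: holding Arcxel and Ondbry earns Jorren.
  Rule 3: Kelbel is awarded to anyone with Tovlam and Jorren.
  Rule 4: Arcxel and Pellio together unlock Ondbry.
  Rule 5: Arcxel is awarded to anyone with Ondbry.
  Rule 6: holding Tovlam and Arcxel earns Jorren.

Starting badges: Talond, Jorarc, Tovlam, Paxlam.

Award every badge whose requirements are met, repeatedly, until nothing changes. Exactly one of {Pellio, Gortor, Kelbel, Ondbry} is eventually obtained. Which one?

With Tovlam, Jorarc, and Talond, Arcxel is earned (Rule 1).
With Tovlam and Arcxel, Jorren is earned (Rule 6).
With Tovlam and Jorren, Kelbel is earned (Rule 3).
No rule produces Gortor, and it is not given. Ondbry would need Arcxel and Pellio (Rule 4), but Pellio is never earned. No rule produces Pellio, and it is not given.

Kelbel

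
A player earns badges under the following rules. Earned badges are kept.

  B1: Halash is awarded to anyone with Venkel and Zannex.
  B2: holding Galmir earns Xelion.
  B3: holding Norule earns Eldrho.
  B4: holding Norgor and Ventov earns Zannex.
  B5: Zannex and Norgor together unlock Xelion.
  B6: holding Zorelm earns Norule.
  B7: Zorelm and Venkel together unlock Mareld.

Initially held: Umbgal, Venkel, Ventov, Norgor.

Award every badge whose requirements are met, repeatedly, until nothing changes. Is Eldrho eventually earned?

Eldrho would need Norule (B3), but Norule is never earned.

No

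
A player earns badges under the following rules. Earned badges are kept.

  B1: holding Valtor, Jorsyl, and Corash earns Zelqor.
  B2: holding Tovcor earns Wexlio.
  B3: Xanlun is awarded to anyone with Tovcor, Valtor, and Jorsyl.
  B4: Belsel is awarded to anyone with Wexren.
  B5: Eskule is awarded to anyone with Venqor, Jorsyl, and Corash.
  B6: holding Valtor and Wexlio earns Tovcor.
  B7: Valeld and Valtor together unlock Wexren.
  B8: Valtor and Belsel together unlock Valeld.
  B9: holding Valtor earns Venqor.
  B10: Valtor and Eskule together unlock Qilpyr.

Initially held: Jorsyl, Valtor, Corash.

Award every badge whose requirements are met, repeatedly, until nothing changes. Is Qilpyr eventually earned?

Yes

With Valtor, Venqor is earned (B9).
With Venqor, Jorsyl, and Corash, Eskule is earned (B5).
With Valtor and Eskule, Qilpyr is earned (B10).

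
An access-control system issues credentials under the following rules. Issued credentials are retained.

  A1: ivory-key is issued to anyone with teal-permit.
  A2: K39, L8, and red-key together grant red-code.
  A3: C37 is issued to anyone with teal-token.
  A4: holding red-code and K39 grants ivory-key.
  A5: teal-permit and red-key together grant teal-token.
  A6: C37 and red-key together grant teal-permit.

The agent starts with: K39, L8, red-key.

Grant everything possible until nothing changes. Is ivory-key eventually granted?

Holding K39, L8, and red-key grants red-code (A2).
Holding red-code and K39 grants ivory-key (A4).

Yes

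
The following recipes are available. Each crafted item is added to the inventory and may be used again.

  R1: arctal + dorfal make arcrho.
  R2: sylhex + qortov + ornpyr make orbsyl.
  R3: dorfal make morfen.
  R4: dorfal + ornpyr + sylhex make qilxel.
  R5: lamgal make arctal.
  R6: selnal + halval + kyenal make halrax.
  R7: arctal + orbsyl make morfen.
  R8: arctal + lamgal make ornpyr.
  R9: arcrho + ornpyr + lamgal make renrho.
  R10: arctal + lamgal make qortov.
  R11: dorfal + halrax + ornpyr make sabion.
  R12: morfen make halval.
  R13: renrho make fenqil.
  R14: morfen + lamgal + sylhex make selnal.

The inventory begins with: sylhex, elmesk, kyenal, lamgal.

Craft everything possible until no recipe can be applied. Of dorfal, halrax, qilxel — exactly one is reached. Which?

halrax

lamgal → arctal (R5).
arctal + lamgal → qortov (R10).
arctal + lamgal → ornpyr (R8).
sylhex + qortov + ornpyr → orbsyl (R2).
Using R7, arctal and orbsyl make morfen.
morfen → halval (R12).
morfen + lamgal + sylhex → selnal (R14).
selnal + halval + kyenal → halrax (R6).
qilxel would need dorfal, ornpyr, and sylhex (R4), but dorfal is never obtained. No rule produces dorfal, and it is not given.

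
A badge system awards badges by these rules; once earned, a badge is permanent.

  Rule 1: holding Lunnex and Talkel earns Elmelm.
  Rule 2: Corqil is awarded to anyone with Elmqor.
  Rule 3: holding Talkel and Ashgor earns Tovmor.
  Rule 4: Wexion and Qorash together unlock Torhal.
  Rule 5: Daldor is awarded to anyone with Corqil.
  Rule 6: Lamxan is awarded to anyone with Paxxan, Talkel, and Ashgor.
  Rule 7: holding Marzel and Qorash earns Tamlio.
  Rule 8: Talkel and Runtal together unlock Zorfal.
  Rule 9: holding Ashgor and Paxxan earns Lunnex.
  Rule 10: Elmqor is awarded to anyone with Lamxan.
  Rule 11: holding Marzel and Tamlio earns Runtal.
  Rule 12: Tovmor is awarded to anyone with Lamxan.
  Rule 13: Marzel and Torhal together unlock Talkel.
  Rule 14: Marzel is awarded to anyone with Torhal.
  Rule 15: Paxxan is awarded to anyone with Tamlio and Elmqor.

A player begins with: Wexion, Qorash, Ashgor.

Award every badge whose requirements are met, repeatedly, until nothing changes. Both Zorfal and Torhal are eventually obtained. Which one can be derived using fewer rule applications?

Torhal: With Wexion and Qorash, Torhal is earned (Rule 4). [1 rule application]
Zorfal: With Wexion and Qorash, Torhal is earned (Rule 4). With Torhal, Marzel is earned (Rule 14). With Marzel and Qorash, Tamlio is earned (Rule 7). With Marzel and Torhal, Talkel is earned (Rule 13). With Marzel and Tamlio, Runtal is earned (Rule 11). With Talkel and Runtal, Zorfal is earned (Rule 8). [6 rule applications]
Torhal needs fewer.

Torhal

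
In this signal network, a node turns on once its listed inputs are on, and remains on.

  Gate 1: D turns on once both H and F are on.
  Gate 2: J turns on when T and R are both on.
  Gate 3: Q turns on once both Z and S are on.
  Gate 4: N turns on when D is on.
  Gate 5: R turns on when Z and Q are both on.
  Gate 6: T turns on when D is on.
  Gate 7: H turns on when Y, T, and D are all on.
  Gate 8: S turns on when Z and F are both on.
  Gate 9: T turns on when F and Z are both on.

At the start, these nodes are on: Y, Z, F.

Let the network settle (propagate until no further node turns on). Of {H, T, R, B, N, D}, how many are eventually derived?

Gate 9: F and Z on → T on.
Z and F are on, so S turns on (Gate 8).
Gate 3: Z and S on → Q on.
Gate 5: Z and Q on → R on.
H would need Y, T, and D (Gate 7), but D never turns on.
T: reached.
R: reached.
No rule produces B, and it is not given.
N would need D (Gate 4), but D never turns on.
D would need H and F (Gate 1), but H never turns on.
Reached: T and R — 2 of the 6.

2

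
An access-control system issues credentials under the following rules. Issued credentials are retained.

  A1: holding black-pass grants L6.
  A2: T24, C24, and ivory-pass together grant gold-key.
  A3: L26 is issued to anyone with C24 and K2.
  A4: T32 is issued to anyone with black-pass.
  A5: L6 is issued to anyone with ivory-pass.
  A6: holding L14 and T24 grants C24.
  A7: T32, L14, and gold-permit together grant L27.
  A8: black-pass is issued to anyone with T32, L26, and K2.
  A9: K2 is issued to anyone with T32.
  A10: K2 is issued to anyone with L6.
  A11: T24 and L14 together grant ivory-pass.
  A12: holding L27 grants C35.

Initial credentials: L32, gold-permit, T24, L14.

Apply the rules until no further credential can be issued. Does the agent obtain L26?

Yes

Holding L14 and T24 grants C24 (A6).
Holding T24 and L14 grants ivory-pass (A11).
Holding ivory-pass grants L6 (A5).
Holding L6 grants K2 (A10).
Holding C24 and K2 grants L26 (A3).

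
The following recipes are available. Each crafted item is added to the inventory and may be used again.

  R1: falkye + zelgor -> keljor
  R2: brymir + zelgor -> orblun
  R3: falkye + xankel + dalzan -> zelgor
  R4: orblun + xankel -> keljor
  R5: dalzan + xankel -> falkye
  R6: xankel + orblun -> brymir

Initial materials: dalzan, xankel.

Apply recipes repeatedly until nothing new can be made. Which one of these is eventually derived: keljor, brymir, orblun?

Using R5, dalzan and xankel make falkye.
Using R3, falkye, xankel, and dalzan make zelgor.
Using R1, falkye and zelgor make keljor.
orblun would need brymir and zelgor (R2), but brymir is never obtained. brymir would need xankel and orblun (R6), but orblun is never obtained.

keljor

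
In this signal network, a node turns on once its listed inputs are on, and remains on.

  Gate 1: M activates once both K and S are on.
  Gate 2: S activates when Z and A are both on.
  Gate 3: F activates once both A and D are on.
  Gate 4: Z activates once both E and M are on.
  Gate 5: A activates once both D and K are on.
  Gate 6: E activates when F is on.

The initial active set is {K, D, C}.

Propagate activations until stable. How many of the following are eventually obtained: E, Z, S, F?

2

Gate 5: D and K on → A on.
A and D are on, so F activates (Gate 3).
F is on, so E activates (Gate 6).
E: reached.
Z would need E and M (Gate 4), but M never turns on.
S would need Z and A (Gate 2), but Z never turns on.
F: reached.
Reached: E and F — 2 of the 4.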